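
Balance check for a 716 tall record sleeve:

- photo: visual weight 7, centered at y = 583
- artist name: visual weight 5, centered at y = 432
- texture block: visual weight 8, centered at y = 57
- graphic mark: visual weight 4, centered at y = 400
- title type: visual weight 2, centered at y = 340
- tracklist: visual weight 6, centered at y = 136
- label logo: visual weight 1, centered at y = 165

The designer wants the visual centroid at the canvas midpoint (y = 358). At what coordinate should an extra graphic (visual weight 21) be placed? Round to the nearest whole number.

y ≈ 446

With the extra graphic, Σw becomes 7 + 5 + 8 + 4 + 2 + 6 + 1 + 21 = 54.
y: need Σw·y = 54·358 = 19332. Existing = 7·583 + 5·432 + 8·57 + 4·400 + 2·340 + 6·136 + 1·165 = 9958. Remainder 9374 / 21 ≈ 446.38.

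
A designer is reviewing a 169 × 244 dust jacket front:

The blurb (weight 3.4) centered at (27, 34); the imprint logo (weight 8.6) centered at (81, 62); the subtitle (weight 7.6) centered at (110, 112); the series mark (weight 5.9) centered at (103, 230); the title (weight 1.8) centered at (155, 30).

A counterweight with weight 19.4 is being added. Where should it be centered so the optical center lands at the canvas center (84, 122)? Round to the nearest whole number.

After adding the counterweight, total weight = 3.4 + 8.6 + 7.6 + 5.9 + 1.8 + 19.4 = 46.7.
x: target moment 46.7×84 = 3922.8; current 3.4·27 + 8.6·81 + 7.6·110 + 5.9·103 + 1.8·155 = 2511.1; the counterweight supplies 1411.7, so x = 1411.7/19.4 ≈ 72.77.
y: target moment 46.7×122 = 5697.4; current 3.4·34 + 8.6·62 + 7.6·112 + 5.9·230 + 1.8·30 = 2911.0; the counterweight supplies 2786.4, so y = 2786.4/19.4 ≈ 143.63.

(73, 144)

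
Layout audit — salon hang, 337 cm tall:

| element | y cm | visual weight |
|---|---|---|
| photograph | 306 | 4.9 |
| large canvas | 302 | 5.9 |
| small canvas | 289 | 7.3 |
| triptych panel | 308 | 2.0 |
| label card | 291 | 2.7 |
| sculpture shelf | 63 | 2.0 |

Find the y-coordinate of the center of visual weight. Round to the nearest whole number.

Σw = 4.9 + 5.9 + 7.3 + 2.0 + 2.7 + 2.0 = 24.8.
y: (4.9·306 + 5.9·302 + 7.3·289 + 2.0·308 + 2.7·291 + 2.0·63) / 24.8 = 6918.6 / 24.8 ≈ 278.98

y ≈ 279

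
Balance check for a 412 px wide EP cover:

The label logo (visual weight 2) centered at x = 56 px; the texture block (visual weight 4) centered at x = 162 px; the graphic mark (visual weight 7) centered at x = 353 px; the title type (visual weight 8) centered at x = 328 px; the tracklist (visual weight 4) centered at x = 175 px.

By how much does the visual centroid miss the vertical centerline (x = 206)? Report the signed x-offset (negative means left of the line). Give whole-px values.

≈ 56 px

Σw = 2 + 4 + 7 + 8 + 4 = 25.
Σw·x = 2·56 + 4·162 + 7·353 + 8·328 + 4·175 = 6555, so x̄ = 6555/25 ≈ 262.20.
Difference: 262.20 − 206 ≈ 56.20.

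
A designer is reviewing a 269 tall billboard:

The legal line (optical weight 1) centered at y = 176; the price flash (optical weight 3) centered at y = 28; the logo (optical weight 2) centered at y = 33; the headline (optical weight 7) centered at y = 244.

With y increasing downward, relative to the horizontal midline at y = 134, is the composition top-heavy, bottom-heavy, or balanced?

Σw = 1 + 3 + 2 + 7 = 13.
Σw·y = 1·176 + 3·28 + 2·33 + 7·244 = 2034, so ȳ = 2034/13 ≈ 156.46.
156.5 lies below (larger y than) the midline 134, so the layout is bottom-heavy.

bottom-heavy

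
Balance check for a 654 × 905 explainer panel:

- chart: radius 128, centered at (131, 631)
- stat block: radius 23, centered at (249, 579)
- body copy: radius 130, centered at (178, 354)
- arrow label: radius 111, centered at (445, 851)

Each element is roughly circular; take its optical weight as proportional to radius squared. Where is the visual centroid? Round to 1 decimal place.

(233.4, 587.7)

Weights ∝ r²: chart 128² = 16384, stat block 23² = 529, body copy 130² = 16900, arrow label 111² = 12321; Σw = 46134.
x: (16384·131 + 529·249 + 16900·178 + 12321·445) / 46134 = 10769070 / 46134 ≈ 233.43
y: (16384·631 + 529·579 + 16900·354 + 12321·851) / 46134 = 27112366 / 46134 ≈ 587.69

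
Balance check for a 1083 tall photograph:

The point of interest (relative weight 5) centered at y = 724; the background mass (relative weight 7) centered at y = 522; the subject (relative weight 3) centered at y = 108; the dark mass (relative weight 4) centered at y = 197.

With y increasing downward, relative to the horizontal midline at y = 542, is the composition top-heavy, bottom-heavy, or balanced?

top-heavy

Weights sum to 5 + 7 + 3 + 4 = 19.
y-moment: 5·724 + 7·522 + 3·108 + 4·197 = 8386; centroid 8386/19 ≈ 441.37.
441.4 vs midline 542 → top-heavy.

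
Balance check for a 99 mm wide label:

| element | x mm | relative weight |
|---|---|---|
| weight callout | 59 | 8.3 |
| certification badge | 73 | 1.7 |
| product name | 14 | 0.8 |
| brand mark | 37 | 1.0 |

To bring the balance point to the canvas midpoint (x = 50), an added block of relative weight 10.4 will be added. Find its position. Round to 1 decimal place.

x ≈ 43.1

New total weight: (8.3 + 1.7 + 0.8 + 1.0) + 10.4 = 22.2.
x: need Σw·x = 22.2·50 = 1110.0. Existing = 8.3·59 + 1.7·73 + 0.8·14 + 1.0·37 = 662.0. Remainder 448.0 / 10.4 ≈ 43.08.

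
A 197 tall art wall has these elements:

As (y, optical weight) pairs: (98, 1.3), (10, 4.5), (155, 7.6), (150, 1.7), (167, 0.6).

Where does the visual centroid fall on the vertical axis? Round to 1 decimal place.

Σw = 1.3 + 4.5 + 7.6 + 1.7 + 0.6 = 15.7.
y: (1.3·98 + 4.5·10 + 7.6·155 + 1.7·150 + 0.6·167) / 15.7 = 1705.6 / 15.7 ≈ 108.64

y ≈ 108.6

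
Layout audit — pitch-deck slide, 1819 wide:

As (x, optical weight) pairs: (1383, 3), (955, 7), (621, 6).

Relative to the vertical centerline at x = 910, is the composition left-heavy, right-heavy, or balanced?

balanced

Σw = 3 + 7 + 6 = 16.
x-moment: 3·1383 + 7·955 + 6·621 = 14560; centroid 14560/16 ≈ 910.00.
910.00 = 910 exactly: balanced.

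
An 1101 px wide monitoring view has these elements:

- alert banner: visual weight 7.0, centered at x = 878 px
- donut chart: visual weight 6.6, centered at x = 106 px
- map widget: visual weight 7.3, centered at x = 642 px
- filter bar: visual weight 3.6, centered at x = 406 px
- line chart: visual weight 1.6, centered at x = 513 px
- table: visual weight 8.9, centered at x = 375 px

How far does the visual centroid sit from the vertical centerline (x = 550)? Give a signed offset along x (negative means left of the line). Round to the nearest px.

≈ -60 px

Σw = 7.0 + 6.6 + 7.3 + 3.6 + 1.6 + 8.9 = 35.0.
x: (7.0·878 + 6.6·106 + 7.3·642 + 3.6·406 + 1.6·513 + 8.9·375) / 35.0 = 17152.1 / 35.0 ≈ 490.06
Difference: 490.06 − 550 ≈ -59.94.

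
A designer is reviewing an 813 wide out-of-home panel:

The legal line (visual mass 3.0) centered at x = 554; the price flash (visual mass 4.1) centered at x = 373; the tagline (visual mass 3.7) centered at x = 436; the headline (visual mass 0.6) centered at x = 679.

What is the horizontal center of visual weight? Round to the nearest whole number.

Σw = 3.0 + 4.1 + 3.7 + 0.6 = 11.4.
x-moment: 3.0·554 + 4.1·373 + 3.7·436 + 0.6·679 = 5211.9; centroid 5211.9/11.4 ≈ 457.18.

x ≈ 457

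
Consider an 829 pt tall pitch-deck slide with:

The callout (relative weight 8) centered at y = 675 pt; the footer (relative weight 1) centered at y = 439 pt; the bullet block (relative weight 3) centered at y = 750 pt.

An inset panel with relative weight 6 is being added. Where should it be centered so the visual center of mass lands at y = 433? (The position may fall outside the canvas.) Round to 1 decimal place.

After adding the inset panel, total weight = 8 + 1 + 3 + 6 = 18.
Along y: (8089 + 6·y) / 18 = 433 (existing moment 8·675 + 1·439 + 3·750 = 8089) ⇒ y = (7794 − 8089) / 6 ≈ -49.17.

y ≈ -49.2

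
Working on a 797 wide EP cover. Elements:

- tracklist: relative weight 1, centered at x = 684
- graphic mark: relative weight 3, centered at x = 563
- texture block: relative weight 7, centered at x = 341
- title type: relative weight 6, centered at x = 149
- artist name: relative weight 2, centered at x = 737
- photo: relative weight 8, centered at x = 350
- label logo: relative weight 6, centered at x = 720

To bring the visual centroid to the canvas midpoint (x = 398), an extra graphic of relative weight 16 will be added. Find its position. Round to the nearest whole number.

After adding the extra graphic, total weight = 1 + 3 + 7 + 6 + 2 + 8 + 6 + 16 = 49.
x: need Σw·x = 49·398 = 19502. Existing = 1·684 + 3·563 + 7·341 + 6·149 + 2·737 + 8·350 + 6·720 = 14248. Remainder 5254 / 16 ≈ 328.38.

x ≈ 328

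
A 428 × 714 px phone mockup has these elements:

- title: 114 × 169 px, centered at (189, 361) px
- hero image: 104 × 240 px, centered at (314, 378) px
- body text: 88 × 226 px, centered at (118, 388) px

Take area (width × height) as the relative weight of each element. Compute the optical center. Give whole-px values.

(216, 376)

Areas → weights: title 114·169 = 19266, hero image 104·240 = 24960, body text 88·226 = 19888; Σw = 64114.
x: (19266·189 + 24960·314 + 19888·118) / 64114 = 13825498 / 64114 ≈ 215.64
y: (19266·361 + 24960·378 + 19888·388) / 64114 = 24106450 / 64114 ≈ 375.99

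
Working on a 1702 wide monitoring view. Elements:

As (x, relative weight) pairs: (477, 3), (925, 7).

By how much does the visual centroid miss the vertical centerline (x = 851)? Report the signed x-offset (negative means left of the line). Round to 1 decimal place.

≈ -60.4

Total weight = 3 + 7 = 10.
x-moment: 3·477 + 7·925 = 7906; centroid 7906/10 ≈ 790.60.
Offset from x = 851: 790.60 − 851 ≈ -60.40.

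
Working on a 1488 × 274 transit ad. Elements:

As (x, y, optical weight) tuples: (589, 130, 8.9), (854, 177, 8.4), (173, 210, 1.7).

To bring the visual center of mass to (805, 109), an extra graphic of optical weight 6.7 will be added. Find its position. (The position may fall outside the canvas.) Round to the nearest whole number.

(1191, -30)

New total weight: (8.9 + 8.4 + 1.7) + 6.7 = 25.7.
x: target moment 25.7×805 = 20688.5; current 8.9·589 + 8.4·854 + 1.7·173 = 12709.8; the extra graphic supplies 7978.7, so x = 7978.7/6.7 ≈ 1190.85.
y: target moment 25.7×109 = 2801.3; current 8.9·130 + 8.4·177 + 1.7·210 = 3000.8; the extra graphic supplies -199.5, so y = -199.5/6.7 ≈ -29.78.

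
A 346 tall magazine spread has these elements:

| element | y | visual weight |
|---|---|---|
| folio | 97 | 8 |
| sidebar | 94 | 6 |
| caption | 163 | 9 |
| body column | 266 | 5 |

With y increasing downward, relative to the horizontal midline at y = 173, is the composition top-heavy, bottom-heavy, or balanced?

Total weight = 8 + 6 + 9 + 5 = 28.
y-moment: 8·97 + 6·94 + 9·163 + 5·266 = 4137; centroid 4137/28 ≈ 147.75.
Since 147.8 is above (smaller y than) 173, the composition reads top-heavy.

top-heavy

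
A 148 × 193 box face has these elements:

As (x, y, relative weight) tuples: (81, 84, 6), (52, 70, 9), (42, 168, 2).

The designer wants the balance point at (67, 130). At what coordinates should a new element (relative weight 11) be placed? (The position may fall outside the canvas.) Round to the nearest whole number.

New total weight: (6 + 9 + 2) + 11 = 28.
x: target moment 28×67 = 1876; current 6·81 + 9·52 + 2·42 = 1038; the new element supplies 838, so x = 838/11 ≈ 76.18.
y: target moment 28×130 = 3640; current 6·84 + 9·70 + 2·168 = 1470; the new element supplies 2170, so y = 2170/11 ≈ 197.27.

(76, 197)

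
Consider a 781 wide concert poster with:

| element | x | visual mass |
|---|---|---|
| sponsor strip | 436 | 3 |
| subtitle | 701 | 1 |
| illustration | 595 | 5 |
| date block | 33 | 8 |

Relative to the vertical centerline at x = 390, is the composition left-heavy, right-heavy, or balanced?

Total weight = 3 + 1 + 5 + 8 = 17.
x-moment: 3·436 + 1·701 + 5·595 + 8·33 = 5248; centroid 5248/17 ≈ 308.71.
308.7 lies left of the midline 390, so the layout is left-heavy.

left-heavy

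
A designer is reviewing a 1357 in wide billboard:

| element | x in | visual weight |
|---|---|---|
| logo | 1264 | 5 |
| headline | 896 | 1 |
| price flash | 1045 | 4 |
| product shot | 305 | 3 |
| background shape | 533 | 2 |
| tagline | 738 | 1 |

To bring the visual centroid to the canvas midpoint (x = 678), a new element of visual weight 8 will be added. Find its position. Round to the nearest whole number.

x ≈ 270

New total weight: (5 + 1 + 4 + 3 + 2 + 1) + 8 = 24.
x: need Σw·x = 24·678 = 16272. Existing = 5·1264 + 1·896 + 4·1045 + 3·305 + 2·533 + 1·738 = 14115. Remainder 2157 / 8 ≈ 269.62.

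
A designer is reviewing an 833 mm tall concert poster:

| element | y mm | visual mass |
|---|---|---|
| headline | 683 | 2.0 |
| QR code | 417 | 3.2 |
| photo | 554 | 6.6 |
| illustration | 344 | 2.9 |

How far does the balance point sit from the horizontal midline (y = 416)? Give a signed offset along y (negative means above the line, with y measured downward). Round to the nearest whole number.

≈ 84 mm

Total weight = 2.0 + 3.2 + 6.6 + 2.9 = 14.7.
Σw·y = 2.0·683 + 3.2·417 + 6.6·554 + 2.9·344 = 7354.4, so ȳ = 7354.4/14.7 ≈ 500.30.
Offset from y = 416: 500.30 − 416 ≈ 84.30.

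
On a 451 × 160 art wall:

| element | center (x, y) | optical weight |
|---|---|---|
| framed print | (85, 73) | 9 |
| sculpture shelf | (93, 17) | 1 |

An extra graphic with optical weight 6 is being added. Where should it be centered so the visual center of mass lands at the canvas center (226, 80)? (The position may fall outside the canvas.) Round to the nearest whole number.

After adding the extra graphic, total weight = 9 + 1 + 6 = 16.
x: target moment 16×226 = 3616; current 9·85 + 1·93 = 858; the extra graphic supplies 2758, so x = 2758/6 ≈ 459.67.
y: target moment 16×80 = 1280; current 9·73 + 1·17 = 674; the extra graphic supplies 606, so y = 606/6 ≈ 101.00.

(460, 101)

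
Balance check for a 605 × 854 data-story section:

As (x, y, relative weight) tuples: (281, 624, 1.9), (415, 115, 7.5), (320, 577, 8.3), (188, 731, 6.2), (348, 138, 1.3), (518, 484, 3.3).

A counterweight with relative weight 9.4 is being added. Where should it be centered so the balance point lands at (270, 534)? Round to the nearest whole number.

(64, 755)

After adding the counterweight, total weight = 1.9 + 7.5 + 8.3 + 6.2 + 1.3 + 3.3 + 9.4 = 37.9.
Along x: (9629.8 + 9.4·x) / 37.9 = 270 (existing moment 1.9·281 + 7.5·415 + 8.3·320 + 6.2·188 + 1.3·348 + 3.3·518 = 9629.8) ⇒ x = (10233.0 − 9629.8) / 9.4 ≈ 64.17.
Along y: (13146.0 + 9.4·y) / 37.9 = 534 (existing moment 1.9·624 + 7.5·115 + 8.3·577 + 6.2·731 + 1.3·138 + 3.3·484 = 13146.0) ⇒ y = (20238.6 − 13146.0) / 9.4 ≈ 754.53.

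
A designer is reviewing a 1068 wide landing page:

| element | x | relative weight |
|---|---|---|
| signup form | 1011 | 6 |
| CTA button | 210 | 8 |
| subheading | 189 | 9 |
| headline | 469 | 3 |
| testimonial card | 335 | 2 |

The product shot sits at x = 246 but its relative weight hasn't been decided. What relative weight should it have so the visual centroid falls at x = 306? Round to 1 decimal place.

w ≈ 49.3

Known weights sum to 6 + 8 + 9 + 3 + 2 = 28; their moment is 6·1011 + 8·210 + 9·189 + 3·469 + 2·335 = 11524.
Set Σw·x/Σw = 306: (11524 + 246w) = 306·(28 + w).
Solving: w = (306·28 − 11524) / (246 − 306) = -2956 / -60 ≈ 49.27.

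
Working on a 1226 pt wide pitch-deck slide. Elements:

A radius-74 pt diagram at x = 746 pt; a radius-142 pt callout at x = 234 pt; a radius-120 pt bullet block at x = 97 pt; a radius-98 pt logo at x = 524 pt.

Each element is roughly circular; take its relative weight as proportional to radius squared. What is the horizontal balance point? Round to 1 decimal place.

x ≈ 306.8

r² weights: diagram 74² = 5476, callout 142² = 20164, bullet block 120² = 14400, logo 98² = 9604. Total = 49644.
Σw·x = 5476·746 + 20164·234 + 14400·97 + 9604·524 = 15232768, so x̄ = 15232768/49644 ≈ 306.84.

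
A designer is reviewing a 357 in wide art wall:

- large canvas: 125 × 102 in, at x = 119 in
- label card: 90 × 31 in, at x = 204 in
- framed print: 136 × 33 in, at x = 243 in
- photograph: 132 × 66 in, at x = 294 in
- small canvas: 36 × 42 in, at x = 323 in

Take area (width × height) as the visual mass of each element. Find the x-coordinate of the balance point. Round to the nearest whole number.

x ≈ 206

Areas → weights: large canvas 125·102 = 12750, label card 90·31 = 2790, framed print 136·33 = 4488, photograph 132·66 = 8712, small canvas 36·42 = 1512; Σw = 30252.
x-moment: 12750·119 + 2790·204 + 4488·243 + 8712·294 + 1512·323 = 6226698; centroid 6226698/30252 ≈ 205.83.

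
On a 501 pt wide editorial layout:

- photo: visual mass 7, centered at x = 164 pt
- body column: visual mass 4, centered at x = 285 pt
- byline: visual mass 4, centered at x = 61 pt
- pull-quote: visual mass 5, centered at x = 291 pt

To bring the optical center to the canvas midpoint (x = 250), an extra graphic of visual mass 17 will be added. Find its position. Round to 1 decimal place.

With the extra graphic, Σw becomes 7 + 4 + 4 + 5 + 17 = 37.
x: target moment 37×250 = 9250; current 7·164 + 4·285 + 4·61 + 5·291 = 3987; the extra graphic supplies 5263, so x = 5263/17 ≈ 309.59.

x ≈ 309.6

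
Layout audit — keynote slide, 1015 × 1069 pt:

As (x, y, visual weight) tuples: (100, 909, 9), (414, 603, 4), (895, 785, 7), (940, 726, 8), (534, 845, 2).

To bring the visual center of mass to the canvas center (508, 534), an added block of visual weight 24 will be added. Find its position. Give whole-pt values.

(418, 219)

With the added block, Σw becomes 9 + 4 + 7 + 8 + 2 + 24 = 54.
x: target moment 54×508 = 27432; current 9·100 + 4·414 + 7·895 + 8·940 + 2·534 = 17409; the added block supplies 10023, so x = 10023/24 ≈ 417.62.
y: target moment 54×534 = 28836; current 9·909 + 4·603 + 7·785 + 8·726 + 2·845 = 23586; the added block supplies 5250, so y = 5250/24 ≈ 218.75.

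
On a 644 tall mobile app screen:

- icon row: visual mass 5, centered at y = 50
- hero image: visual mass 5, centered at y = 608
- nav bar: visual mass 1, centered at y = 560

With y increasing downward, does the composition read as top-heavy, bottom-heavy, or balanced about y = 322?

bottom-heavy

Σw = 5 + 5 + 1 = 11.
y-moment: 5·50 + 5·608 + 1·560 = 3850; centroid 3850/11 ≈ 350.00.
350.0 vs midline 322 → bottom-heavy.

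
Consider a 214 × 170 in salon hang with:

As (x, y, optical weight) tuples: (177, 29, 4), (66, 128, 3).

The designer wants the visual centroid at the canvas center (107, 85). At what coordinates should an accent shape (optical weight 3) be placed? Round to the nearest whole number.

With the accent shape, Σw becomes 4 + 3 + 3 = 10.
x: need Σw·x = 10·107 = 1070. Existing = 4·177 + 3·66 = 906. Remainder 164 / 3 ≈ 54.67.
y: need Σw·y = 10·85 = 850. Existing = 4·29 + 3·128 = 500. Remainder 350 / 3 ≈ 116.67.

(55, 117)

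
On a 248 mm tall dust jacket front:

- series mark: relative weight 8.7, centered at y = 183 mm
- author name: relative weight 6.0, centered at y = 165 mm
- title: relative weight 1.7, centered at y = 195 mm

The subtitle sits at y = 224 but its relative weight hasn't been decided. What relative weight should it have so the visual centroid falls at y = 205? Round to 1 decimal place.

w ≈ 23.6

Existing Σw = 16.4 (8.7 + 6.0 + 1.7); existing moment 8.7·183 + 6.0·165 + 1.7·195 = 2913.6.
For the centroid to hit 205: (2913.6 + w·224) / (16.4 + w) = 205.
Solving: w = (205·16.4 − 2913.6) / (224 − 205) = 448.4 / 19 ≈ 23.60.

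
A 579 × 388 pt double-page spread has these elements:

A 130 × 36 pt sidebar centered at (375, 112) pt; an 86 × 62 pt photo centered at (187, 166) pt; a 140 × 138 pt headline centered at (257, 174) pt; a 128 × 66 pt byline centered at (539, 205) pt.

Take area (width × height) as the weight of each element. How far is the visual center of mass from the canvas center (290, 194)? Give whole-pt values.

Areas: sidebar 130·36 = 4680, photo 86·62 = 5332, headline 140·138 = 19320, byline 128·66 = 8448. Total weight = 37780.
x-moment: 4680·375 + 5332·187 + 19320·257 + 8448·539 = 12270796; centroid 12270796/37780 ≈ 324.80.
y-moment: 4680·112 + 5332·166 + 19320·174 + 8448·205 = 6502792; centroid 6502792/37780 ≈ 172.12.
From (290, 194): dx = 34.80, dy = -21.88, so the distance is √(dx²+dy²) ≈ 41.10.

≈ 41 pt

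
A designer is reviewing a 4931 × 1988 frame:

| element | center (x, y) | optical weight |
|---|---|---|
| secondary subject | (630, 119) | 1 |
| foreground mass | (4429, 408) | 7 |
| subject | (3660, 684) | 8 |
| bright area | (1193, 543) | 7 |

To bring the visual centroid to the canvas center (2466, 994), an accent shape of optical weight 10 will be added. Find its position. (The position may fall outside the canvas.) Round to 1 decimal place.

After adding the accent shape, total weight = 1 + 7 + 8 + 7 + 10 = 33.
x: target moment 33×2466 = 81378; current 1·630 + 7·4429 + 8·3660 + 7·1193 = 69264; the accent shape supplies 12114, so x = 12114/10 ≈ 1211.40.
y: target moment 33×994 = 32802; current 1·119 + 7·408 + 8·684 + 7·543 = 12248; the accent shape supplies 20554, so y = 20554/10 ≈ 2055.40.

(1211.4, 2055.4)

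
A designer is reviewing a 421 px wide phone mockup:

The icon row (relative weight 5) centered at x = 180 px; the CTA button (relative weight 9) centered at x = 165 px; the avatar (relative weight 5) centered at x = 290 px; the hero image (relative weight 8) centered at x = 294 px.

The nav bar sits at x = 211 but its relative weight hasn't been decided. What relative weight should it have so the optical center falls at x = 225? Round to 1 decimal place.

Known weights sum to 5 + 9 + 5 + 8 = 27; their moment is 5·180 + 9·165 + 5·290 + 8·294 = 6187.
Set Σw·x/Σw = 225: (6187 + 211w) = 225·(27 + w).
Rearranging, w·(211 − 225) = 225·27 − 6187 = -112, so w ≈ -112/-14 = 8.00.

w ≈ 8.0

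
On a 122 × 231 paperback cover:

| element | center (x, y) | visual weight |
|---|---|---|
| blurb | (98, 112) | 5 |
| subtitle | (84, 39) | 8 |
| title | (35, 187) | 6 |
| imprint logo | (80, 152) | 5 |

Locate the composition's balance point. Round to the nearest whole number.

(74, 115)

Σw = 5 + 8 + 6 + 5 = 24.
Σw·x = 5·98 + 8·84 + 6·35 + 5·80 = 1772, so x̄ = 1772/24 ≈ 73.83.
Σw·y = 5·112 + 8·39 + 6·187 + 5·152 = 2754, so ȳ = 2754/24 ≈ 114.75.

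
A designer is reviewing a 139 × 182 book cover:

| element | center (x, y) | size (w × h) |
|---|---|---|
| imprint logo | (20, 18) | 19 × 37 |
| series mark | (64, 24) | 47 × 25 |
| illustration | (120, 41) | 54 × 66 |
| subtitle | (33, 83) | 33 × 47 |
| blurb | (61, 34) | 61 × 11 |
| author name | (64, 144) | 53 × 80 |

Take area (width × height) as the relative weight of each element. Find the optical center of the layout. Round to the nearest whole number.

(74, 80)

Taking area as weight: imprint logo 19·37 = 703, series mark 47·25 = 1175, illustration 54·66 = 3564, subtitle 33·47 = 1551, blurb 61·11 = 671, author name 53·80 = 4240. Sum 11904.
x: (703·20 + 1175·64 + 3564·120 + 1551·33 + 671·61 + 4240·64) / 11904 = 880414 / 11904 ≈ 73.96
y: (703·18 + 1175·24 + 3564·41 + 1551·83 + 671·34 + 4240·144) / 11904 = 949085 / 11904 ≈ 79.73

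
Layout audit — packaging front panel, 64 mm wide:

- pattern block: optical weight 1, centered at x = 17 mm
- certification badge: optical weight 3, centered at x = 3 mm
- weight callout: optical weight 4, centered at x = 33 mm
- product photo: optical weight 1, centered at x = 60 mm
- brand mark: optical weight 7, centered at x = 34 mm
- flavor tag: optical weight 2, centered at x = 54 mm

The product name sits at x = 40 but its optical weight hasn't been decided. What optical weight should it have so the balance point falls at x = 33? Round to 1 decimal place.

Fixed elements: Σw = 1 + 3 + 4 + 1 + 7 + 2 = 18, Σw·x = 1·17 + 3·3 + 4·33 + 1·60 + 7·34 + 2·54 = 564.
Set Σw·x/Σw = 33: (564 + 40w) = 33·(18 + w).
Rearranging, w·(40 − 33) = 33·18 − 564 = 30, so w ≈ 30/7 = 4.29.

w ≈ 4.3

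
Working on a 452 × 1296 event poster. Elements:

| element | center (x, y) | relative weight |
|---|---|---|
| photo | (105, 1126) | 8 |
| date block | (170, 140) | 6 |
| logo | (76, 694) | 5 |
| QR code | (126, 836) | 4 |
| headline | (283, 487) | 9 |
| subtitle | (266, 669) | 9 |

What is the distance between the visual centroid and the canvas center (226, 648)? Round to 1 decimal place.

Total weight = 8 + 6 + 5 + 4 + 9 + 9 = 41.
Σw·x = 7685; x̄ = 7685/41 ≈ 187.44.
y: moment 27066 / weight 41 ≈ 660.15
Offset from (226, 648): Δx ≈ -38.56, Δy ≈ 12.15; distance = √(Δx² + Δy²) ≈ 40.43.

≈ 40.4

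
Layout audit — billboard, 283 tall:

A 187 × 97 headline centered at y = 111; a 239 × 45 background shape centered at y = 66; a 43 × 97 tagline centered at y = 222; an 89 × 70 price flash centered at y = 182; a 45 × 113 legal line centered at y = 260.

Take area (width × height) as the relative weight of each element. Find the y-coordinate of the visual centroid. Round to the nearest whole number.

Areas → weights: headline 187·97 = 18139, background shape 239·45 = 10755, tagline 43·97 = 4171, price flash 89·70 = 6230, legal line 45·113 = 5085; Σw = 44380.
y: (18139·111 + 10755·66 + 4171·222 + 6230·182 + 5085·260) / 44380 = 6105181 / 44380 ≈ 137.57

y ≈ 138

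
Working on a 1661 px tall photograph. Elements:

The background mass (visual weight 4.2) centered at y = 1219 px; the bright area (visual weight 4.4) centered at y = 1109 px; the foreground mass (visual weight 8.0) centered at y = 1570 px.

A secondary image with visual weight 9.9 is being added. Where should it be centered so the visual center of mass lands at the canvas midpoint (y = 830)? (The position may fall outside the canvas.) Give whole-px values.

y ≈ -57

With the secondary image, Σw becomes 4.2 + 4.4 + 8.0 + 9.9 = 26.5.
Along y: (22559.4 + 9.9·y) / 26.5 = 830 (existing moment 4.2·1219 + 4.4·1109 + 8.0·1570 = 22559.4) ⇒ y = (21995.0 − 22559.4) / 9.9 ≈ -57.01.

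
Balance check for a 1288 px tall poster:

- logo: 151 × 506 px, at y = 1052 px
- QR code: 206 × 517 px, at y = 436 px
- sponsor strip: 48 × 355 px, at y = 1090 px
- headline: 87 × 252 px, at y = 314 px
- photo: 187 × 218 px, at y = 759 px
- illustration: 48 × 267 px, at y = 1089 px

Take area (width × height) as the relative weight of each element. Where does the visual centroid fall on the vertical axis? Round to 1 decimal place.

Areas → weights: logo 151·506 = 76406, QR code 206·517 = 106502, sponsor strip 48·355 = 17040, headline 87·252 = 21924, photo 187·218 = 40766, illustration 48·267 = 12816; Σw = 275454.
y-moment: 76406·1052 + 106502·436 + 17040·1090 + 21924·314 + 40766·759 + 12816·1089 = 197169738; centroid 197169738/275454 ≈ 715.80.

y ≈ 715.8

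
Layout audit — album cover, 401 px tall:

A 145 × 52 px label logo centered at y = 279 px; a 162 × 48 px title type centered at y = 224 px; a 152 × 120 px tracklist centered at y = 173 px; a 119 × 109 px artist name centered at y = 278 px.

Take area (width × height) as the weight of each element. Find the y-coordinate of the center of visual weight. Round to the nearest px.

y ≈ 228

Areas: label logo 145·52 = 7540, title type 162·48 = 7776, tracklist 152·120 = 18240, artist name 119·109 = 12971. Total weight = 46527.
y-moment: 7540·279 + 7776·224 + 18240·173 + 12971·278 = 10606942; centroid 10606942/46527 ≈ 227.97.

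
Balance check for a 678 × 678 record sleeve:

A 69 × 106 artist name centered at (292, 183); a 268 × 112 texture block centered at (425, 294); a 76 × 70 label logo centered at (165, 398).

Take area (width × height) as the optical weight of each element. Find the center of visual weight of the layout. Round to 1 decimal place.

Areas: artist name 69·106 = 7314, texture block 268·112 = 30016, label logo 76·70 = 5320. Total weight = 42650.
x-moment: 7314·292 + 30016·425 + 5320·165 = 15770288; centroid 15770288/42650 ≈ 369.76.
y-moment: 7314·183 + 30016·294 + 5320·398 = 12280526; centroid 12280526/42650 ≈ 287.94.

(369.8, 287.9)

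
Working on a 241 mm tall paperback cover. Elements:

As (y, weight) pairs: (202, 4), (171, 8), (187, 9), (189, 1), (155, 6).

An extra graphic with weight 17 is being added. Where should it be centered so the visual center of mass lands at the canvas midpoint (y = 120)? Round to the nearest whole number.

After adding the extra graphic, total weight = 4 + 8 + 9 + 1 + 6 + 17 = 45.
Along y: (4978 + 17·y) / 45 = 120 (existing moment 4·202 + 8·171 + 9·187 + 1·189 + 6·155 = 4978) ⇒ y = (5400 − 4978) / 17 ≈ 24.82.

y ≈ 25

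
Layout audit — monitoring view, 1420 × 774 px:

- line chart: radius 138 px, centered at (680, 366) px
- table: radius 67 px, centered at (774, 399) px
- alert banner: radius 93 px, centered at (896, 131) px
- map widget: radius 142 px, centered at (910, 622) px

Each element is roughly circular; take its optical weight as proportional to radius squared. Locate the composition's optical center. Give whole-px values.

(812, 429)

r² weights: line chart 138² = 19044, table 67² = 4489, alert banner 93² = 8649, map widget 142² = 20164. Total = 52346.
x-moment: 19044·680 + 4489·774 + 8649·896 + 20164·910 = 42523150; centroid 42523150/52346 ≈ 812.35.
y-moment: 19044·366 + 4489·399 + 8649·131 + 20164·622 = 22436242; centroid 22436242/52346 ≈ 428.61.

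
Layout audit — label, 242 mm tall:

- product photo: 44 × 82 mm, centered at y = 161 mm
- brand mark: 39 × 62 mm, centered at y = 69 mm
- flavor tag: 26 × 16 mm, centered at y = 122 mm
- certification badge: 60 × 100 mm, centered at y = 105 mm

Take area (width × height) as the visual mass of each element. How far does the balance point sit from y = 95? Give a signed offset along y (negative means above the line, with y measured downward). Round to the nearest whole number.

≈ 20 mm

Areas → weights: product photo 44·82 = 3608, brand mark 39·62 = 2418, flavor tag 26·16 = 416, certification badge 60·100 = 6000; Σw = 12442.
Σw·y = 3608·161 + 2418·69 + 416·122 + 6000·105 = 1428482, so ȳ = 1428482/12442 ≈ 114.81.
Difference: 114.81 − 95 ≈ 19.81.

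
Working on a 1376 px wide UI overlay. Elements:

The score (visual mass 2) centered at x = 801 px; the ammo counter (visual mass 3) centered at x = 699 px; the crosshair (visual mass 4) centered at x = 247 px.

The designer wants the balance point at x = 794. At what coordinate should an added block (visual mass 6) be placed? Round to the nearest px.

x ≈ 1204

After adding the added block, total weight = 2 + 3 + 4 + 6 = 15.
Along x: (4687 + 6·x) / 15 = 794 (existing moment 2·801 + 3·699 + 4·247 = 4687) ⇒ x = (11910 − 4687) / 6 ≈ 1203.83.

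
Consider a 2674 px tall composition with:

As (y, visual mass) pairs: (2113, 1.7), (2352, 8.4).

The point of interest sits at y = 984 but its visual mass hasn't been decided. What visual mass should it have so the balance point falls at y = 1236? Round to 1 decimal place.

Existing Σw = 10.1 (1.7 + 8.4); existing moment 1.7·2113 + 8.4·2352 = 23348.9.
For the centroid to hit 1236: (23348.9 + w·984) / (10.1 + w) = 1236.
So w = (1236·10.1 − 23348.9)/(984 − 1236) = -10865.3/-252 ≈ 43.12.

w ≈ 43.1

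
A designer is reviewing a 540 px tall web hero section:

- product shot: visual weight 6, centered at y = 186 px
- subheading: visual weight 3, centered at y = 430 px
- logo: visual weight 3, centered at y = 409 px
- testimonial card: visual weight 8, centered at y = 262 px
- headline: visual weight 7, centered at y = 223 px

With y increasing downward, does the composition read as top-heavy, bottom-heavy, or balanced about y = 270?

balanced

Total weight = 6 + 3 + 3 + 8 + 7 = 27.
Σw·y = 6·186 + 3·430 + 3·409 + 8·262 + 7·223 = 7290, so ȳ = 7290/27 ≈ 270.00.
The centroid 270.00 matches the midline at 270, so the layout is balanced.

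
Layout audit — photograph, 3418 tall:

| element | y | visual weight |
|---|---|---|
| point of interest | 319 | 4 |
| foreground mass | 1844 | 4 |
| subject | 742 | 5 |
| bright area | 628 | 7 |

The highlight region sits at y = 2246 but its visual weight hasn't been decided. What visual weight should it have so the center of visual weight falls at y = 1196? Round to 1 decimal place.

Existing Σw = 20 (4 + 4 + 5 + 7); existing moment 4·319 + 4·1844 + 5·742 + 7·628 = 16758.
For the centroid to hit 1196: (16758 + w·2246) / (20 + w) = 1196.
So w = (1196·20 − 16758)/(2246 − 1196) = 7162/1050 ≈ 6.82.

w ≈ 6.8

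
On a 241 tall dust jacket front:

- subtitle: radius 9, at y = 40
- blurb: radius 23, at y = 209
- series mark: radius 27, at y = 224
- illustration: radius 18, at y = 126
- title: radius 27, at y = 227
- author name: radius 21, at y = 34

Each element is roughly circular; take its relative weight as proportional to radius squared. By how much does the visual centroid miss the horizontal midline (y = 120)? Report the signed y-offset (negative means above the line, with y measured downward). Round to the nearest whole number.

Weights ∝ r²: subtitle 9² = 81, blurb 23² = 529, series mark 27² = 729, illustration 18² = 324, title 27² = 729, author name 21² = 441; Σw = 2833.
y-moment: 81·40 + 529·209 + 729·224 + 324·126 + 729·227 + 441·34 = 498398; centroid 498398/2833 ≈ 175.93.
Difference: 175.93 − 120 ≈ 55.93.

≈ 56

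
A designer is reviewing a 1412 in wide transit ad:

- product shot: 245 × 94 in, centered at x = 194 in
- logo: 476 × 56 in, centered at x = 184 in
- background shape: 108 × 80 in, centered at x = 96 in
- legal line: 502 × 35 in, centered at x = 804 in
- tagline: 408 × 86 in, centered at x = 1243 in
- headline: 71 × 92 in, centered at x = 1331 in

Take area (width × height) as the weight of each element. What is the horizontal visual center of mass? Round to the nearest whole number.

x ≈ 652

Areas: product shot 245·94 = 23030, logo 476·56 = 26656, background shape 108·80 = 8640, legal line 502·35 = 17570, tagline 408·86 = 35088, headline 71·92 = 6532. Total weight = 117516.
x: moment 76636720 / weight 117516 ≈ 652.14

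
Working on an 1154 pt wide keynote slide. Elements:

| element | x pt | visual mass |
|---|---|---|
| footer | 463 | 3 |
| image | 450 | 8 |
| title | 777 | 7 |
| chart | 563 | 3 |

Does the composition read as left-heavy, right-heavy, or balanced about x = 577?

balanced

Weights sum to 3 + 8 + 7 + 3 = 21.
Σw·x = 3·463 + 8·450 + 7·777 + 3·563 = 12117, so x̄ = 12117/21 ≈ 577.00.
The centroid 577.00 matches the midline at 577, so the layout is balanced.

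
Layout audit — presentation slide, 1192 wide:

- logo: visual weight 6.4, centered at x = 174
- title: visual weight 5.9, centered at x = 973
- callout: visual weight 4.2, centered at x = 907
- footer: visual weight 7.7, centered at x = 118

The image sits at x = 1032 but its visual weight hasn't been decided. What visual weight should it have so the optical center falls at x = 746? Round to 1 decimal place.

Existing Σw = 24.2 (6.4 + 5.9 + 4.2 + 7.7); existing moment 6.4·174 + 5.9·973 + 4.2·907 + 7.7·118 = 11572.3.
For the centroid to hit 746: (11572.3 + w·1032) / (24.2 + w) = 746.
Rearranging, w·(1032 − 746) = 746·24.2 − 11572.3 = 6480.9, so w ≈ 6480.9/286 = 22.66.

w ≈ 22.7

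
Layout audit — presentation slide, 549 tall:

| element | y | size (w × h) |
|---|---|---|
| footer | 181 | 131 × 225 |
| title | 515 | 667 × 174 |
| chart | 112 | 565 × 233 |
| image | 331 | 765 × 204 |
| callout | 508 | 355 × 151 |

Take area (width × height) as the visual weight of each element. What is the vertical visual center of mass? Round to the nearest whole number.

y ≈ 326

Areas → weights: footer 131·225 = 29475, title 667·174 = 116058, chart 565·233 = 131645, image 765·204 = 156060, callout 355·151 = 53605; Σw = 486843.
y-moment: 29475·181 + 116058·515 + 131645·112 + 156060·331 + 53605·508 = 158736285; centroid 158736285/486843 ≈ 326.05.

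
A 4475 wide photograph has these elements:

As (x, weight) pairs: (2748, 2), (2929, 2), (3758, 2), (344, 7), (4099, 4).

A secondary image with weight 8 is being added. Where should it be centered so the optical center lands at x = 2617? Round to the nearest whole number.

After adding the secondary image, total weight = 2 + 2 + 2 + 7 + 4 + 8 = 25.
x: target moment 25×2617 = 65425; current 2·2748 + 2·2929 + 2·3758 + 7·344 + 4·4099 = 37674; the secondary image supplies 27751, so x = 27751/8 ≈ 3468.88.

x ≈ 3469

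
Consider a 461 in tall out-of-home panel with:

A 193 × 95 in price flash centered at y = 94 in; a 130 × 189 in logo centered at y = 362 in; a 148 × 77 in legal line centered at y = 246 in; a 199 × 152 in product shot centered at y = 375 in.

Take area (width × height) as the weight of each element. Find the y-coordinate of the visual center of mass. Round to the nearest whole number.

Areas: price flash 193·95 = 18335, logo 130·189 = 24570, legal line 148·77 = 11396, product shot 199·152 = 30248. Total weight = 84549.
y-moment: 18335·94 + 24570·362 + 11396·246 + 30248·375 = 24764246; centroid 24764246/84549 ≈ 292.90.

y ≈ 293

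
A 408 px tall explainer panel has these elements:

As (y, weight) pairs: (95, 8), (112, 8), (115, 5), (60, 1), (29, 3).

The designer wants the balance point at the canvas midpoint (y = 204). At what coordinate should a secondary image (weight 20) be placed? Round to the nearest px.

y ≈ 340

New total weight: (8 + 8 + 5 + 1 + 3) + 20 = 45.
y: target moment 45×204 = 9180; current 8·95 + 8·112 + 5·115 + 1·60 + 3·29 = 2378; the secondary image supplies 6802, so y = 6802/20 ≈ 340.10.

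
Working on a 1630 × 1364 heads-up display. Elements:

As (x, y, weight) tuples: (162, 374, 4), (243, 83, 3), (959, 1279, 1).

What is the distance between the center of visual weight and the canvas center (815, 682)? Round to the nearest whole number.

≈ 605

Σw = 4 + 3 + 1 = 8.
x-moment: 4·162 + 3·243 + 1·959 = 2336; centroid 2336/8 ≈ 292.00.
y-moment: 4·374 + 3·83 + 1·1279 = 3024; centroid 3024/8 ≈ 378.00.
Relative to (815, 682): Δ = (-523.00, -304.00); |Δ| = √(-523.00² + -304.00²) ≈ 604.93.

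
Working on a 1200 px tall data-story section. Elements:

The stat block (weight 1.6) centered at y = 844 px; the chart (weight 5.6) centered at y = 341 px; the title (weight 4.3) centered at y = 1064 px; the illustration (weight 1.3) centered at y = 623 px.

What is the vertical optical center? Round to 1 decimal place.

y ≈ 675.4

Weights sum to 1.6 + 5.6 + 4.3 + 1.3 = 12.8.
Σw·y = 1.6·844 + 5.6·341 + 4.3·1064 + 1.3·623 = 8645.1, so ȳ = 8645.1/12.8 ≈ 675.40.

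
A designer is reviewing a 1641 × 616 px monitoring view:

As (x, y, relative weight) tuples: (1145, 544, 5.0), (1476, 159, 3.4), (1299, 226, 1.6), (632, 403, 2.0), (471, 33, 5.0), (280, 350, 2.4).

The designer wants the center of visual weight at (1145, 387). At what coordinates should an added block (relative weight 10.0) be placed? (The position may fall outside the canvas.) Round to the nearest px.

(1655, 594)

New total weight: (5.0 + 3.4 + 1.6 + 2.0 + 5.0 + 2.4) + 10.0 = 29.4.
x: need Σw·x = 29.4·1145 = 33663.0. Existing = 5.0·1145 + 3.4·1476 + 1.6·1299 + 2.0·632 + 5.0·471 + 2.4·280 = 17112.8. Remainder 16550.2 / 10.0 ≈ 1655.02.
y: need Σw·y = 29.4·387 = 11377.8. Existing = 5.0·544 + 3.4·159 + 1.6·226 + 2.0·403 + 5.0·33 + 2.4·350 = 5433.2. Remainder 5944.6 / 10.0 ≈ 594.46.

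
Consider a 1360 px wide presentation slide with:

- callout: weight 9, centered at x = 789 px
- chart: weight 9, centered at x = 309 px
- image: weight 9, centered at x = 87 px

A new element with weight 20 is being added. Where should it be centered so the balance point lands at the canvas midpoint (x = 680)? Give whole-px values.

x ≈ 1065

With the new element, Σw becomes 9 + 9 + 9 + 20 = 47.
x: need Σw·x = 47·680 = 31960. Existing = 9·789 + 9·309 + 9·87 = 10665. Remainder 21295 / 20 ≈ 1064.75.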